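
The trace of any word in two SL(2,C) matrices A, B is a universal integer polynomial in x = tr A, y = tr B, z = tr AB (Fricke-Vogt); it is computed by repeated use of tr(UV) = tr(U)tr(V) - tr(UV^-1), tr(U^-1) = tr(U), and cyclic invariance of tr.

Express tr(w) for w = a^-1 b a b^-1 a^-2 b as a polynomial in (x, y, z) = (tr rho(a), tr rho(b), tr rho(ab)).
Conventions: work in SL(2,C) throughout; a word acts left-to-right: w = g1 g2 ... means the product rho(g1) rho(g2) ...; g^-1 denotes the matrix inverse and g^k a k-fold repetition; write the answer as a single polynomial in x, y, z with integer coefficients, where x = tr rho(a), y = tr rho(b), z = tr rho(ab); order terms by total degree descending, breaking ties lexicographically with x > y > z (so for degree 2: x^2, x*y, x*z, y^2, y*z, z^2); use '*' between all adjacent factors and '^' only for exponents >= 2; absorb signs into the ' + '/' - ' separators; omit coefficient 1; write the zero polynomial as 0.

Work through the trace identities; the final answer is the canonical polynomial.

use: tr(a^2 b) = tr(a) tr(b a) - tr(b)   [square of a] = x*z - y
apply: tr(a^2) = tr(a) tr(a) - tr(1)   [square of a] = x^2 - 2
apply: tr(a b^2 a) = tr(b) tr(a^2 b) - tr(a^2)   [square of b] = x*y*z - x^2 - y^2 + 2
tr(a b a b) = tr(b a) tr(b a) - tr(1)   [split at a repeated b] = z^2 - 2
tr(a b^2 a b) = tr(b) tr(a b a b) - tr(a b a)   [square of b] = y*z^2 - x*z - y
tr(b^2 a b^-1 a) = tr(a b^2 a) tr(b) - tr(a b^2 a b)   [inverse elimination on b] = x*y^2*z - x^2*y - y^3 - y*z^2 + x*z + 3*y
tr(b a b^-1 a^-1 b) = tr(b^2 a b^-1) tr(a) - tr(b^2 a b^-1 a)   [inverse elimination on a] = -x*y^2*z + x^2*y + y^3 + y*z^2 - 3*y
use: tr(b a b) = tr(b) tr(a b) - tr(a)   [square of b] = y*z - x
apply: tr(a b a b a) = tr(a) tr(b a b a) - tr(b a b)   [square of a] = x*z^2 - y*z - x
use: tr(a b a b a b) = tr(a b a b) tr(a b) - tr(b a)   [split at a repeated a] = z^3 - 3*z
use: tr(b a b a b^-1 a) = tr(a b a b a) tr(b) - tr(a b a b a b)   [inverse elimination on b] = x*y*z^2 - y^2*z - z^3 - x*y + 3*z
use: tr(b a b^-1 a^-1 b a) = tr(b a b a b^-1) tr(a) - tr(b a b a b^-1 a)   [inverse elimination on a] = -x*y*z^2 + x^2*z + y^2*z + z^3 - 3*z
use: tr(b a^-1 b a b^-1 a^-1) = tr(b a b^-1 a^-1 b) tr(a) - tr(b a b^-1 a^-1 b a)   [inverse elimination on a] = -x^2*y^2*z + x^3*y + x*y^3 + 2*x*y*z^2 - x^2*z - y^2*z - z^3 - 3*x*y + 3*z
tr(a^-1 b a b^-1 a^-2 b) = tr(b a^-1 b a b^-1 a^-1) tr(a) - tr(b a^-1 b a b^-1)   [inverse elimination on a] = -x^3*y^2*z + x^4*y + x^2*y^3 + 2*x^2*y*z^2 - x^3*z - x*y^2*z - x*z^3 - 3*x^2*y + 3*x*z - y

-x^3*y^2*z + x^4*y + x^2*y^3 + 2*x^2*y*z^2 - x^3*z - x*y^2*z - x*z^3 - 3*x^2*y + 3*x*z - y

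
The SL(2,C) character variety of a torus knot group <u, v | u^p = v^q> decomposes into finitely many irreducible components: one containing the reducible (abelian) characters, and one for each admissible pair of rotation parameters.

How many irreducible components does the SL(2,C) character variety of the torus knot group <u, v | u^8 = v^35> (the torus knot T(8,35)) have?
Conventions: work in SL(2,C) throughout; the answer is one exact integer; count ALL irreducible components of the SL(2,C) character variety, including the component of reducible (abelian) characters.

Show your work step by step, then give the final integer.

120

For T(8,35): irreducibility forces the central element u^8 = v^35 to one of +I, -I.
On an irreducible component, tr(u) is locked at 2*cos(pi*alpha/8) for some alpha in 1..7, and tr(v) at 2*cos(pi*beta/35) for some beta in 1..34.
The two central values (-1)^alpha I and (-1)^beta I must be the same matrix, so alpha and beta share a parity.
count pairs: odd alpha (4 choices) x odd beta (17), plus even alpha (3) x even beta (17): 4*17 + 3*17 = 119.
components with irreducible characters: 119; plus the single component of reducible (abelian) characters: total 120.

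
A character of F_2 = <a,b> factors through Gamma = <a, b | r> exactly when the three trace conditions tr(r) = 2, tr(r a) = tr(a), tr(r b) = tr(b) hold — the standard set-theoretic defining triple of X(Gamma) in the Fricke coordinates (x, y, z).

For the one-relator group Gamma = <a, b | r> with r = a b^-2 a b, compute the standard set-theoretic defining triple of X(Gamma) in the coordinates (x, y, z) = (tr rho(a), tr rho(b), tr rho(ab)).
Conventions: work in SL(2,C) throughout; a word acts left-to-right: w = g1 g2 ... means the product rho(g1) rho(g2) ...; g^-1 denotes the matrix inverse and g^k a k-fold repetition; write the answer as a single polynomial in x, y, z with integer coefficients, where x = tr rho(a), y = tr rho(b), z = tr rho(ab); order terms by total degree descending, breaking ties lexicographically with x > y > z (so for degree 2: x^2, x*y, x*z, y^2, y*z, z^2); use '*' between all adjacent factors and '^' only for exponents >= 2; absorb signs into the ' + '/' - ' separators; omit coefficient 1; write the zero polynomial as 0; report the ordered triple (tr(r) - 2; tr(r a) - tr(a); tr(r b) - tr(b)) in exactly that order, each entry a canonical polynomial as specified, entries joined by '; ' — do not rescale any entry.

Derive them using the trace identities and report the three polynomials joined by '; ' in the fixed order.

x*y^2*z - y^3 - y*z^2 - x*z + 3*y - 2; x^2*y^2*z - x*y^3 - x*y*z^2 - x^2*z + 2*x*y - x + z; x*y^3*z - x^2*y^2 - y^4 - y^2*z^2 + x^2 + 4*y^2 - y - 2

apply: tr(a b a) = tr(a) * tr(b a) - tr(b)   [square of a] = x*z - y
tr(a b a b) = tr(b a) * tr(b a) - tr(1)   [split at a repeated b] = z^2 - 2
use: tr(b^-1 a b a) = tr(a b a) * tr(b) - tr(a b a b)   [inverse elimination on b] = x*y*z - y^2 - z^2 + 2
tr(a b^-2 a b) = tr(b^-1 a b a) * tr(b) - tr(b^-1 a b a b)   [inverse elimination on b] = x*y^2*z - y^3 - y*z^2 - x*z + 3*y
tr(a b a^2) = tr(a) * tr(a b a) - tr(a b)  (reduce the a square) = x^2*z - x*y - z
tr(b a b) = tr(b) * tr(a b) - tr(a)  (reduce the b square) = y*z - x
tr(a b a^2 b) = tr(a) * tr(b a b a) - tr(b a b)  (reduce the a square) = x*z^2 - y*z - x
apply: tr(a b a^2 b^-1) = tr(a b a^2) * tr(b) - tr(a b a^2 b)  (eliminate b^-1) = x^2*y*z - x*y^2 - x*z^2 + x
apply: tr(a b^-2 a b a) = tr(a b a^2 b^-1) * tr(b) - tr(a b a^2)  (eliminate b^-1) = x^2*y^2*z - x*y^3 - x*y*z^2 - x^2*z + 2*x*y + z
tr(a^2) = tr(a) * tr(a) - tr(1)  (reduce the a square) = x^2 - 2
tr(a b^2 a) = tr(b) * tr(a^2 b) - tr(a^2)  (reduce the b square) = x*y*z - x^2 - y^2 + 2
apply: tr(a b^2 a b) = tr(b) * tr(a b a b) - tr(a b a)  (reduce the b square) = y*z^2 - x*z - y
tr(a b^2 a b^-1) = tr(a b^2 a) * tr(b) - tr(a b^2 a b)  (eliminate b^-1) = x*y^2*z - x^2*y - y^3 - y*z^2 + x*z + 3*y
tr(a b^-2 a b^2) = tr(a b^2 a b^-1) * tr(b) - tr(a b^2 a)  (eliminate b^-1) = x*y^3*z - x^2*y^2 - y^4 - y^2*z^2 + x^2 + 4*y^2 - 2
assemble the triple (tr(r) - 2; tr(r a) - x; tr(r b) - y)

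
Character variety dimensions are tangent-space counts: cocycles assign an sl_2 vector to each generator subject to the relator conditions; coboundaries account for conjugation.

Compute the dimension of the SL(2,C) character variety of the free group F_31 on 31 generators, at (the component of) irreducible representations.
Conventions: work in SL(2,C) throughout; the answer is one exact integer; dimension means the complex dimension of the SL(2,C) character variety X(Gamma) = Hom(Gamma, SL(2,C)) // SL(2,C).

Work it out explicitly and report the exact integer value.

Gamma = F_31 has 31 generators and no relators.
A cocycle picks one sl_2 vector per generator freely, giving dim Z^1 = 3*31 = 93.
dim B^1 = 3: the coboundary map is injective because an irreducible image has centralizer 0 in sl_2.
dim H^1 = 93 - 3 = 90, which is dim X.

90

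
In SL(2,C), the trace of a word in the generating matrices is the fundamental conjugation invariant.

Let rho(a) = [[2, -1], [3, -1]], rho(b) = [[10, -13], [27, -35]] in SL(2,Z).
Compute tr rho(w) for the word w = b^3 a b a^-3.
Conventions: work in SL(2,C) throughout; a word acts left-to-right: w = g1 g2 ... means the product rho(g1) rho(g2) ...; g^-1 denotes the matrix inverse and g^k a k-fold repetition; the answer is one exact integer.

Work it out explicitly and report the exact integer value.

rho(b) = [[10, -13], [27, -35]]
... * rho(b) = [[10, -13], [27, -35]]  ->  [[-251, 325], [-675, 874]]
... * rho(b) = [[10, -13], [27, -35]]  ->  [[6265, -8112], [16848, -21815]]
... * rho(a) = [[2, -1], [3, -1]]  ->  [[-11806, 1847], [-31749, 4967]]
... * rho(b) = [[10, -13], [27, -35]]  ->  [[-68191, 88833], [-183381, 238892]]
... * rho(a^-1) = [[-1, 1], [-3, 2]]  ->  [[-198308, 109475], [-533295, 294403]]
... * rho(a^-1) = [[-1, 1], [-3, 2]]  ->  [[-130117, 20642], [-349914, 55511]]
... * rho(a^-1) = [[-1, 1], [-3, 2]]  ->  [[68191, -88833], [183381, -238892]]
tr = 68191 + -238892 = -170701

-170701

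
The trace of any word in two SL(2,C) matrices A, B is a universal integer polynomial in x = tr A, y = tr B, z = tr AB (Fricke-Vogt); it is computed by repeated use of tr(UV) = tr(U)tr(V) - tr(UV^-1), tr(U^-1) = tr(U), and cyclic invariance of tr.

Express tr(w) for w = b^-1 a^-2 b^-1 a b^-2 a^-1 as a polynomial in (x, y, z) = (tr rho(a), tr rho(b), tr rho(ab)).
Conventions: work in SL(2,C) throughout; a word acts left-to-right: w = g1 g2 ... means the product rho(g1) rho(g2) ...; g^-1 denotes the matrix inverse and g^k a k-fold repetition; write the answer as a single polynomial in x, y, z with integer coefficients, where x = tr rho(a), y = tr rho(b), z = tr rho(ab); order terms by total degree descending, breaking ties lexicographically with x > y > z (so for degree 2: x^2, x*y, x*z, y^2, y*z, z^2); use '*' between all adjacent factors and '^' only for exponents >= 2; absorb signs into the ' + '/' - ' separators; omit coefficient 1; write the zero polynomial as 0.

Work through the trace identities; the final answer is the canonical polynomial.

tr(b^-1 a) = tr(a) tr(b) - tr(a b) = x*y - z
use: tr(b^-1 a b^-1) = tr(b^-1 a) tr(b) - tr(b^-1 a b) = x*y^2 - y*z - x
use: tr(a^2) = tr(a) tr(a) - tr(1) = x^2 - 2
use: tr(a^2 b) = tr(a) tr(b a) - tr(b) = x*z - y
use: tr(a b^-1 a) = tr(a^2) tr(b) - tr(a^2 b) = x^2*y - x*z - y
apply: tr(a b a b) = tr(a b) tr(a b) - tr(1) = z^2 - 2
apply: tr(a b^-1 a b) = tr(a b a) tr(b) - tr(a b a b) = x*y*z - y^2 - z^2 + 2
apply: tr(b^-1 a b^-1 a) = tr(a b^-1 a) tr(b) - tr(a b^-1 a b) = x^2*y^2 - 2*x*y*z + z^2 - 2
apply: tr(a^-1 b^-1 a b^-1) = tr(b^-1 a b^-1) tr(a) - tr(b^-1 a b^-1 a) = x*y*z - x^2 - z^2 + 2
tr(a b^-2 a^-1 b^-1) = tr(a^-1 b^-1 a b^-1) tr(b) - tr(a^-1 b^-1 a) = x*y^2*z - x^2*y - y*z^2 + y
apply: tr(b^-2) = tr(b^-1) tr(b) - tr(1) = y^2 - 2
apply: tr(b^-1 a b^-2 a^-1 b^-1) = tr(a b^-2 a^-1 b^-1) tr(b) - tr(a b^-2 a^-1) = x*y^3*z - x^2*y^2 - y^2*z^2 + 2
tr(a^2 b a) = tr(a) tr(b a^2) - tr(b a) = x^2*z - x*y - z
apply: tr(b a b) = tr(b) tr(a b) - tr(a) = y*z - x
tr(a^2 b a b) = tr(a) tr(b a b a) - tr(b a b) = x*z^2 - y*z - x
use: tr(b^-1 a^2 b a) = tr(a^2 b a) tr(b) - tr(a^2 b a b) = x^2*y*z - x*y^2 - x*z^2 + x
apply: tr(a^-1 b^-1 a^2 b) = tr(b^-1 a^2 b) tr(a) - tr(b^-1 a^2 b a) = -x^2*y*z + x^3 + x*y^2 + x*z^2 - 3*x
tr(a b^-1 a^-1 b^-1 a) = tr(a^-1 b^-1 a^2) tr(b) - tr(a^-1 b^-1 a^2 b) = x^2*y*z - x^3 - x*z^2 - y*z + 3*x
tr(b a b a b) = tr(b) tr(a b a b) - tr(a b a) = y*z^2 - x*z - y
tr(b a b a b a) = tr(a b) tr(a b a b) - tr(a^-1 b^-1) = z^3 - 3*z
tr(a b a b a^-1 b) = tr(b a b a b) tr(a) - tr(b a b a b a) = x*y*z^2 - x^2*z - z^3 - x*y + 3*z
tr(a^-1 b^-1 a b a b) = tr(a b a b a^-1) tr(b) - tr(a b a b a^-1 b) = -x*y*z^2 + x^2*z + y^2*z + z^3 - 3*z
apply: tr(a b^-1 a^-1 b^-1 a b) = tr(a^-1 b^-1 a b a) tr(b) - tr(a^-1 b^-1 a b a b) = x*y*z^2 - x^2*z - y^2*z - z^3 + x*y + 3*z
use: tr(a^-1 b^-1 a b^-1 a b^-1) = tr(a b^-1 a^-1 b^-1 a) tr(b) - tr(a b^-1 a^-1 b^-1 a b) = x^2*y^2*z - x^3*y - 2*x*y*z^2 + x^2*z + z^3 + 2*x*y - 3*z
tr(b^-1 a b^-2 a^-1 b^-1 a) = tr(a^-1 b^-1 a b^-1 a b^-1) tr(b) - tr(a^-1 b^-1 a b^-1 a) = x^2*y^3*z - x^3*y^2 - 2*x*y^2*z^2 + x^2*y*z + y*z^3 + x*y^2 - 2*y*z + x
use: tr(b^-1 a b^-2 a^-1 b^-1 a^-1) = tr(b^-1 a b^-2 a^-1 b^-1) tr(a) - tr(b^-1 a b^-2 a^-1 b^-1 a) = x*y^2*z^2 - x^2*y*z - y*z^3 - x*y^2 + 2*y*z + x
tr(b^-1 a^-2 b^-1 a b^-2 a^-1) = tr(b^-1 a b^-2 a^-1 b^-1 a^-1) tr(a) - tr(b^-1 a b^-2 a^-1 b^-1) = x^2*y^2*z^2 - x^3*y*z - x*y^3*z - x*y*z^3 + y^2*z^2 + 2*x*y*z + x^2 - 2

x^2*y^2*z^2 - x^3*y*z - x*y^3*z - x*y*z^3 + y^2*z^2 + 2*x*y*z + x^2 - 2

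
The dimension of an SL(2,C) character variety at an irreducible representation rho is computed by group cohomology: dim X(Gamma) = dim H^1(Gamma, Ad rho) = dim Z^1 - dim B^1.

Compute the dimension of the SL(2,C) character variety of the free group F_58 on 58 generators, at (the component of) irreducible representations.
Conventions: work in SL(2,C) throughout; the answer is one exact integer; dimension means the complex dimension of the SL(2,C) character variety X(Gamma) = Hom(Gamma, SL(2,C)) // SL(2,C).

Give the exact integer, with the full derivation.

The free group F_58: 58 generators, no relators.
Z^1(Gamma, Ad rho) = (sl_2)^58: a cocycle is a free choice of one sl_2 vector per generator, so dim Z^1 = 3*58 = 174.
dim B^1 = 3: the coboundary map is injective because an irreducible image has centralizer 0 in sl_2.
Therefore dim X = 174 - 3 = 171.

171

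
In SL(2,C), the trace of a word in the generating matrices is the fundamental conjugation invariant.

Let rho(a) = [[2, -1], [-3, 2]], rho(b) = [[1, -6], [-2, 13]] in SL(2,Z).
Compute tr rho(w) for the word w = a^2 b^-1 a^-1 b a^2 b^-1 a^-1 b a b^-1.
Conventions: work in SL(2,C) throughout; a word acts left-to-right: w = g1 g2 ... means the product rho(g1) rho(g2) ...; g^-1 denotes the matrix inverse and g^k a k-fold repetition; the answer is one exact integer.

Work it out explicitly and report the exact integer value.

rho(a) = [[2, -1], [-3, 2]]
... * rho(a) = [[2, -1], [-3, 2]]  ->  [[7, -4], [-12, 7]]
... * rho(b^-1) = [[13, 6], [2, 1]]  ->  [[83, 38], [-142, -65]]
... * rho(a^-1) = [[2, 1], [3, 2]]  ->  [[280, 159], [-479, -272]]
... * rho(b) = [[1, -6], [-2, 13]]  ->  [[-38, 387], [65, -662]]
... * rho(a) = [[2, -1], [-3, 2]]  ->  [[-1237, 812], [2116, -1389]]
... * rho(a) = [[2, -1], [-3, 2]]  ->  [[-4910, 2861], [8399, -4894]]
... * rho(b^-1) = [[13, 6], [2, 1]]  ->  [[-58108, -26599], [99399, 45500]]
... * rho(a^-1) = [[2, 1], [3, 2]]  ->  [[-196013, -111306], [335298, 190399]]
... * rho(b) = [[1, -6], [-2, 13]]  ->  [[26599, -270900], [-45500, 463399]]
... * rho(a) = [[2, -1], [-3, 2]]  ->  [[865898, -568399], [-1481197, 972298]]
... * rho(b^-1) = [[13, 6], [2, 1]]  ->  [[10119876, 4626989], [-17310965, -7914884]]
tr = 10119876 + -7914884 = 2204992

2204992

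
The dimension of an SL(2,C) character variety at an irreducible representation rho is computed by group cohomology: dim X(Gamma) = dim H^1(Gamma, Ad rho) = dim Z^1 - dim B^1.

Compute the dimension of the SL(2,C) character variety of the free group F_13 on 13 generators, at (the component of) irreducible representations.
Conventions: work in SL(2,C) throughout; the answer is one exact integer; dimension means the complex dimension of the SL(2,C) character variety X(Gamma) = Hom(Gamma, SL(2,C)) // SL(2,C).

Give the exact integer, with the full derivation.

Here Gamma is free of rank 13 — no relator constrains a cocycle.
A cocycle picks one sl_2 vector per generator freely, giving dim Z^1 = 3*13 = 39.
dim B^1 = 3: the coboundary map is injective because an irreducible image has centralizer 0 in sl_2.
dim H^1 = 39 - 3 = 36, which is dim X.

36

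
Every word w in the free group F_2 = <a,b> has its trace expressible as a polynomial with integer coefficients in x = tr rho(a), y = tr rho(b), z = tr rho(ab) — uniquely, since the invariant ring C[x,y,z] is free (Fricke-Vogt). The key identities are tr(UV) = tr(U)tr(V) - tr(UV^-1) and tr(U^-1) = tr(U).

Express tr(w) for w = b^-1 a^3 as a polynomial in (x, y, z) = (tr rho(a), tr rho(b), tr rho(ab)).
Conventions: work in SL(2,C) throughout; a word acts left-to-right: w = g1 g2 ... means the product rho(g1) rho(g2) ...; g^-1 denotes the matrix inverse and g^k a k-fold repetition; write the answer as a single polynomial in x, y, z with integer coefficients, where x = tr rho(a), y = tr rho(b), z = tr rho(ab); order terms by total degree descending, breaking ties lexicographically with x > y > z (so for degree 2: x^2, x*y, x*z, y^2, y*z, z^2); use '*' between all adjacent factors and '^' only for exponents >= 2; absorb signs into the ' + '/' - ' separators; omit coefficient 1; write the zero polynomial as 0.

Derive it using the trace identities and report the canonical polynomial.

next, trace(a^2) = trace(a)*trace(a) - trace(1)   [square of a] = x^2 - 2
and trace(a^3) = trace(a)*trace(a^2) - trace(a)   [square of a] = x^3 - 3*x
and trace(b a^2) = trace(a)*trace(b a) - trace(b)   [square of a] = x*z - y
and trace(a^3 b) = trace(a)*trace(b a^2) - trace(b a)   [square of a] = x^2*z - x*y - z
next, trace(b^-1 a^3) = trace(a^3)*trace(b) - trace(a^3 b)   [inverse elimination on b] = x^3*y - x^2*z - 2*x*y + z

x^3*y - x^2*z - 2*x*y + z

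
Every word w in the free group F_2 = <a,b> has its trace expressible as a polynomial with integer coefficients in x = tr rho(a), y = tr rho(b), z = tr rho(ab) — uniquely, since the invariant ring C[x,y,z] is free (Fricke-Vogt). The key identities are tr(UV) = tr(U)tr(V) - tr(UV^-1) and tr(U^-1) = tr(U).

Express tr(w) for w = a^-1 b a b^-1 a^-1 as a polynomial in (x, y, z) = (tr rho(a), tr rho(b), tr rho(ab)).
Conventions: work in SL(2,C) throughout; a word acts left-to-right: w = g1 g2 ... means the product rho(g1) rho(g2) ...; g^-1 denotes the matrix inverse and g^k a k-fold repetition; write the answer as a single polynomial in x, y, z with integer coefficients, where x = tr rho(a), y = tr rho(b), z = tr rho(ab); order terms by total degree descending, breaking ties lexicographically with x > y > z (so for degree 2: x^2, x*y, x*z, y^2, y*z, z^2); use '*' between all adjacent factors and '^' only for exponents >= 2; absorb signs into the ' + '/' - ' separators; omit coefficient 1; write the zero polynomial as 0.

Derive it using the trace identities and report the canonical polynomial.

-x^2*y*z + x^3 + x*y^2 + x*z^2 - 3*x

next, tr(a^-1 b) = tr(b) tr(a) - tr(b a) = x*y - z
tr(b a b) = tr(b) tr(a b) - tr(a) = y*z - x
tr(b a b a) = tr(a b) tr(a b) - tr(1) = z^2 - 2
and tr(a^-1 b a b) = tr(b a b) tr(a) - tr(b a b a) = x*y*z - x^2 - z^2 + 2
and tr(a^-2 b a b) = tr(a^-1 b a b) tr(a) - tr(a^-1 b a b a) = x^2*y*z - x^3 - x*z^2 - y*z + 3*x
and tr(a^-1 b a b^-1 a^-1) = tr(a^-2 b a) tr(b) - tr(a^-2 b a b) = -x^2*y*z + x^3 + x*y^2 + x*z^2 - 3*x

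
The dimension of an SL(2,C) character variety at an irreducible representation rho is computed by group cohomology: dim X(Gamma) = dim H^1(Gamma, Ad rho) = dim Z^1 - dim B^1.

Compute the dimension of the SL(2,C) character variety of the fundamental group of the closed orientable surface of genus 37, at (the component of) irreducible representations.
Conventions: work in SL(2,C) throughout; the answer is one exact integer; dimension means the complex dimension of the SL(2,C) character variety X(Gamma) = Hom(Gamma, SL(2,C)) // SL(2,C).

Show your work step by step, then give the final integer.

Gamma = pi_1(Sigma_37) = < a_1, b_1, ..., a_37, b_37 | prod [a_i, b_i] > has 2g = 74 generators and 1 relator.
Unconstrained cocycle data is one sl_2 vector per generator (222 dimensions), cut by the relator condition d_2(z) = 0.
d_2 is surjective at irreducible rho (its cokernel H^2 is dual to H^0 = 0), so dim Z^1 = 222 - 3 = 219.
dim B^1 = 3 (coboundaries, injective at irreducible rho).
dim H^1 = 219 - 3 = 216 = dim X.

216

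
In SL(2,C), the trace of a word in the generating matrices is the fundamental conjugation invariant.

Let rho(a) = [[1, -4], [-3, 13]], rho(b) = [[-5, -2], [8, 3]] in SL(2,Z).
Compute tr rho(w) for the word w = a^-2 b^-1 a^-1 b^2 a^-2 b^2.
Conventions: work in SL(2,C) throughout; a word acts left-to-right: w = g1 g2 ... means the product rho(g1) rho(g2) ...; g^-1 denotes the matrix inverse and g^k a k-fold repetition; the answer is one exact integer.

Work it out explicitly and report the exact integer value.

5313592

rho(a^-1) = [[13, 4], [3, 1]]
... * rho(a^-1) = [[13, 4], [3, 1]]  ->  [[181, 56], [42, 13]]
... * rho(b^-1) = [[3, 2], [-8, -5]]  ->  [[95, 82], [22, 19]]
... * rho(a^-1) = [[13, 4], [3, 1]]  ->  [[1481, 462], [343, 107]]
... * rho(b) = [[-5, -2], [8, 3]]  ->  [[-3709, -1576], [-859, -365]]
... * rho(b) = [[-5, -2], [8, 3]]  ->  [[5937, 2690], [1375, 623]]
... * rho(a^-1) = [[13, 4], [3, 1]]  ->  [[85251, 26438], [19744, 6123]]
... * rho(a^-1) = [[13, 4], [3, 1]]  ->  [[1187577, 367442], [275041, 85099]]
... * rho(b) = [[-5, -2], [8, 3]]  ->  [[-2998349, -1272828], [-694413, -294785]]
... * rho(b) = [[-5, -2], [8, 3]]  ->  [[4809121, 2178214], [1113785, 504471]]
tr = 4809121 + 504471 = 5313592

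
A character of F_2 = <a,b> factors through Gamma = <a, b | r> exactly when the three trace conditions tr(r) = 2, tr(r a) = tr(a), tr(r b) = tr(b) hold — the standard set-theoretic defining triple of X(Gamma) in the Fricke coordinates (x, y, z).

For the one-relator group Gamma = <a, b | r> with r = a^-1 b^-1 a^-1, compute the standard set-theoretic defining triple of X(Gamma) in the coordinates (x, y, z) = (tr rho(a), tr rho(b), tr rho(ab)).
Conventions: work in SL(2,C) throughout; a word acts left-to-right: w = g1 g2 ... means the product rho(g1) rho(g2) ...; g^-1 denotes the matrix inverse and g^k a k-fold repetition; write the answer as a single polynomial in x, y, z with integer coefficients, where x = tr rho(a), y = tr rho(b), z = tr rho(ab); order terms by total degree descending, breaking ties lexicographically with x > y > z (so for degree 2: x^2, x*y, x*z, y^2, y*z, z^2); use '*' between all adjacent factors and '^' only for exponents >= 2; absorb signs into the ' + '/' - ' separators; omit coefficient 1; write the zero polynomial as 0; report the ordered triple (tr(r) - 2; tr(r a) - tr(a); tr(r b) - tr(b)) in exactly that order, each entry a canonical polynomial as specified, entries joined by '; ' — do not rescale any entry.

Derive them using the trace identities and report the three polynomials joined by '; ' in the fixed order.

trace(a^-1) = trace(a) = x
trace(a^-1 b) = trace(b) trace(a) - trace(b a)   [inverse elimination on a] = x*y - z
so trace(b^-1 a^-1) = trace(a^-1) trace(b) - trace(a^-1 b)   [inverse elimination on b] = z
trace(a^-1 b^-1 a^-1) = trace(b^-1 a^-1) trace(a) - trace(b^-1)   [inverse elimination on a] = x*z - y
so trace(a^-1 b a^-1) = trace(b a^-1) trace(a) - trace(b) = x^2*y - x*z - y
so trace(b^2) = trace(b) trace(b) - trace(1) = y^2 - 2
so trace(b^2 a) = trace(b) trace(a b) - trace(a) = y*z - x
reduce: trace(b a^-1 b) = trace(b^2) trace(a) - trace(b^2 a) = x*y^2 - y*z - x
reduce: trace(b a b a) = trace(a b) trace(a b) - trace(1) = z^2 - 2
reduce: trace(b a^-1 b a) = trace(b a b) trace(a) - trace(b a b a) = x*y*z - x^2 - z^2 + 2
so trace(a^-1 b a^-1 b) = trace(b a^-1 b) trace(a) - trace(b a^-1 b a) = x^2*y^2 - 2*x*y*z + z^2 - 2
trace(a^-1 b^-1 a^-1 b) = trace(a^-1 b a^-1) trace(b) - trace(a^-1 b a^-1 b) = x*y*z - y^2 - z^2 + 2
assemble the triple (trace(r) - 2; trace(r a) - x; trace(r b) - y)

x*z - y - 2; -x + z; x*y*z - y^2 - z^2 - y + 2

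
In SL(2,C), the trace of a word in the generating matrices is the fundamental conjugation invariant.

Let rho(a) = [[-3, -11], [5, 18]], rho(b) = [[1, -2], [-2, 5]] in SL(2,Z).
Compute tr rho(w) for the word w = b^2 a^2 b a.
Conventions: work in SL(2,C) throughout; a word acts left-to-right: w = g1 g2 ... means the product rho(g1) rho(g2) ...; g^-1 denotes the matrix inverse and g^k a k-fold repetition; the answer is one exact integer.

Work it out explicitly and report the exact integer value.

rho(b) = [[1, -2], [-2, 5]]
... * rho(b) = [[1, -2], [-2, 5]]  ->  [[5, -12], [-12, 29]]
... * rho(a) = [[-3, -11], [5, 18]]  ->  [[-75, -271], [181, 654]]
... * rho(a) = [[-3, -11], [5, 18]]  ->  [[-1130, -4053], [2727, 9781]]
... * rho(b) = [[1, -2], [-2, 5]]  ->  [[6976, -18005], [-16835, 43451]]
... * rho(a) = [[-3, -11], [5, 18]]  ->  [[-110953, -400826], [267760, 967303]]
tr = -110953 + 967303 = 856350

856350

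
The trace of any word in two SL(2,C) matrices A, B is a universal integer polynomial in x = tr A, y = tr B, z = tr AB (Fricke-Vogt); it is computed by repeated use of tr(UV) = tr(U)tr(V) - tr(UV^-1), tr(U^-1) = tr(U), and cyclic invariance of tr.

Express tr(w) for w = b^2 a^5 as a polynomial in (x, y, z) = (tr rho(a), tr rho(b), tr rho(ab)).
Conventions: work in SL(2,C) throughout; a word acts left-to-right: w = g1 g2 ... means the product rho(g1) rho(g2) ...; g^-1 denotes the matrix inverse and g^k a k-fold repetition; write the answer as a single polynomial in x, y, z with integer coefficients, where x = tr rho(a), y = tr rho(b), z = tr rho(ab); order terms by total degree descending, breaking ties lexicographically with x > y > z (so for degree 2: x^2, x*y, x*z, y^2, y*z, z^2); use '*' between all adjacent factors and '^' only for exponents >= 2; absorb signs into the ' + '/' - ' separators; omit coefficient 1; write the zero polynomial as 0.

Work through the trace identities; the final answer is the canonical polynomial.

trace(b a^2) = trace(a)*trace(b a) - trace(b)  (reduce the a square) = x*z - y
trace(a b a^2) = trace(a)*trace(b a^2) - trace(b a)  (reduce the a square) = x^2*z - x*y - z
trace(a^2 b a^2) = trace(a)*trace(a b a^2) - trace(a b a)  (reduce the a square) = x^3*z - x^2*y - 2*x*z + y
trace(a^5 b) = trace(a)*trace(a^2 b a^2) - trace(a^2 b a)  (reduce the a square) = x^4*z - x^3*y - 3*x^2*z + 2*x*y + z
trace(a^2) = trace(a)*trace(a) - trace(1)  (reduce the a square) = x^2 - 2
trace(a^3) = trace(a)*trace(a^2) - trace(a)  (reduce the a square) = x^3 - 3*x
trace(a^4) = trace(a)*trace(a^3) - trace(a^2)  (reduce the a square) = x^4 - 4*x^2 + 2
trace(a^5) = trace(a)*trace(a^4) - trace(a^3)  (reduce the a square) = x^5 - 5*x^3 + 5*x
trace(b^2 a^5) = trace(b)*trace(a^5 b) - trace(a^5)  (reduce the b square) = x^4*y*z - x^5 - x^3*y^2 - 3*x^2*y*z + 5*x^3 + 2*x*y^2 + y*z - 5*x

x^4*y*z - x^5 - x^3*y^2 - 3*x^2*y*z + 5*x^3 + 2*x*y^2 + y*z - 5*x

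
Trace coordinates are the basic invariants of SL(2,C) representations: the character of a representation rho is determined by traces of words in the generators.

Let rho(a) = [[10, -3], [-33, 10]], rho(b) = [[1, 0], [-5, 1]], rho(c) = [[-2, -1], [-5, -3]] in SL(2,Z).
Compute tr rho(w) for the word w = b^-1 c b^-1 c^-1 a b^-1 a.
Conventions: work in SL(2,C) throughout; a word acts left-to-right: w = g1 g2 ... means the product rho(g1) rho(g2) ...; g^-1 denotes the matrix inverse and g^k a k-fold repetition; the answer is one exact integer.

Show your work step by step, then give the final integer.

rho(b^-1) = [[1, 0], [5, 1]]
... * rho(c) = [[-2, -1], [-5, -3]]  ->  [[-2, -1], [-15, -8]]
... * rho(b^-1) = [[1, 0], [5, 1]]  ->  [[-7, -1], [-55, -8]]
... * rho(c^-1) = [[-3, 1], [5, -2]]  ->  [[16, -5], [125, -39]]
... * rho(a) = [[10, -3], [-33, 10]]  ->  [[325, -98], [2537, -765]]
... * rho(b^-1) = [[1, 0], [5, 1]]  ->  [[-165, -98], [-1288, -765]]
... * rho(a) = [[10, -3], [-33, 10]]  ->  [[1584, -485], [12365, -3786]]
tr = 1584 + -3786 = -2202

-2202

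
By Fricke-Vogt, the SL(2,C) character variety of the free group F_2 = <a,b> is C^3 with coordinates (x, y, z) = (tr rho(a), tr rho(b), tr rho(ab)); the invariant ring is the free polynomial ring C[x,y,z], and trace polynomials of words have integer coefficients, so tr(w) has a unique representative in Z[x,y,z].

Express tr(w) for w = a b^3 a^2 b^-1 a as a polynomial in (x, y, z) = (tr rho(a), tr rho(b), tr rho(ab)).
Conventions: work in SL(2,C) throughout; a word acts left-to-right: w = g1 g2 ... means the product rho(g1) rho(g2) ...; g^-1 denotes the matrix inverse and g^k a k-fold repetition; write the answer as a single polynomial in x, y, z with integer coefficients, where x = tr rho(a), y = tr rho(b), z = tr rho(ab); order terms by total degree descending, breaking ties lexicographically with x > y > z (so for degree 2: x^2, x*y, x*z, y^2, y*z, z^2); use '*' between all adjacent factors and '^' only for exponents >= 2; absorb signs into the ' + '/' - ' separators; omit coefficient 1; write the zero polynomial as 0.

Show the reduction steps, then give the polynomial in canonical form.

tr(b^2 a) = tr(b)*tr(a b) - tr(a)   [square of b] = y*z - x
next, tr(b^2) = tr(b)*tr(b) - tr(1)   [square of b] = y^2 - 2
next, tr(b^2 a^2) = tr(a)*tr(b^2 a) - tr(b^2)   [square of a] = x*y*z - x^2 - y^2 + 2
tr(a^2 b^2 a) = tr(a)*tr(b^2 a^2) - tr(b^2 a)   [square of a] = x^2*y*z - x^3 - x*y^2 - y*z + 3*x
tr(a^4 b^2) = tr(a)*tr(a^2 b^2 a) - tr(a^2 b^2)   [square of a] = x^3*y*z - x^4 - x^2*y^2 - 2*x*y*z + 4*x^2 + y^2 - 2
tr(b a^2) = tr(a)*tr(b a) - tr(b)   [square of a] = x*z - y
tr(b a^3) = tr(a)*tr(b a^2) - tr(b a)   [square of a] = x^2*z - x*y - z
tr(a^4 b) = tr(a)*tr(b a^3) - tr(b a^2)   [square of a] = x^3*z - x^2*y - 2*x*z + y
next, tr(a^2 b^3 a^2) = tr(b)*tr(a^4 b^2) - tr(a^4 b)   [square of b] = x^3*y^2*z - x^4*y - x^2*y^3 - x^3*z - 2*x*y^2*z + 5*x^2*y + y^3 + 2*x*z - 3*y
tr(b a b a) = tr(a b)*tr(a b) - tr(1)   [split at a repeated a] = z^2 - 2
tr(a b a^2 b) = tr(a)*tr(b a b a) - tr(b a b)   [square of a] = x*z^2 - y*z - x
tr(b a b a^2 b) = tr(b)*tr(a b a^2 b) - tr(a b a^2)   [square of b] = x*y*z^2 - x^2*z - y^2*z + z
tr(b a^2 b^3 a) = tr(b)*tr(b a b a^2 b) - tr(b a b a^2)   [square of b] = x*y^2*z^2 - x^2*y*z - y^3*z - x*z^2 + 2*y*z + x
tr(b a^2 b^2) = tr(b)*tr(b a^2 b) - tr(b a^2)   [square of b] = x*y^2*z - x^2*y - y^3 - x*z + 3*y
tr(b a^2 b^3) = tr(b)*tr(b a^2 b^2) - tr(b a^2 b)   [square of b] = x*y^3*z - x^2*y^2 - y^4 - 2*x*y*z + x^2 + 4*y^2 - 2
next, tr(a^2 b^3 a^2 b) = tr(a)*tr(b a^2 b^3 a) - tr(b a^2 b^3)   [square of a] = x^2*y^2*z^2 - x^3*y*z - 2*x*y^3*z + x^2*y^2 - x^2*z^2 + y^4 + 4*x*y*z - 4*y^2 + 2
tr(a b^3 a^2 b^-1 a) = tr(a^2 b^3 a^2)*tr(b) - tr(a^2 b^3 a^2 b)   [inverse elimination on b] = x^3*y^3*z - x^4*y^2 - x^2*y^4 - x^2*y^2*z^2 + 4*x^2*y^2 + x^2*z^2 - 2*x*y*z + y^2 - 2

x^3*y^3*z - x^4*y^2 - x^2*y^4 - x^2*y^2*z^2 + 4*x^2*y^2 + x^2*z^2 - 2*x*y*z + y^2 - 2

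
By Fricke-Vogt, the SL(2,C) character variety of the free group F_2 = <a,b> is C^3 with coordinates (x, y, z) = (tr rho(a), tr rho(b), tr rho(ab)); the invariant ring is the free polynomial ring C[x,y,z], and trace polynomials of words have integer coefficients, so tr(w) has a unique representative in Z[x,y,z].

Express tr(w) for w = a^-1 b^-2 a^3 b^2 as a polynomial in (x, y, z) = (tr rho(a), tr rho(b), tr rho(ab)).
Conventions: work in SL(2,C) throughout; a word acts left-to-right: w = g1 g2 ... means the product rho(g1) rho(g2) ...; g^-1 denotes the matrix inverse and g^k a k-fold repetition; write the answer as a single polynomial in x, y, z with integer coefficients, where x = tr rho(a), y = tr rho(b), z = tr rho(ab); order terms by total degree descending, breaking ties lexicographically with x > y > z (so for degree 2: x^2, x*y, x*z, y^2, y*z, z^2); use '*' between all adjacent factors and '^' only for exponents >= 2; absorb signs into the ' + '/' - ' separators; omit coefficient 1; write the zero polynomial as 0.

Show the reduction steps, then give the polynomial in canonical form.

-x^3*y^3*z + x^4*y^2 + x^2*y^4 + x^2*y^2*z^2 + x*y^3*z - 5*x^2*y^2 - y^4 - y^2*z^2 + x^2 + 4*y^2 - 2

tr(a b a) = tr(a) tr(b a) - tr(b)  (reduce the a square) = x*z - y
tr(a^3 b) = tr(a) tr(a b a) - tr(a b)  (reduce the a square) = x^2*z - x*y - z
tr(a^2) = tr(a) tr(a) - tr(1)  (reduce the a square) = x^2 - 2
tr(a^3) = tr(a) tr(a^2) - tr(a)  (reduce the a square) = x^3 - 3*x
tr(a^2 b^2 a) = tr(b) tr(a^3 b) - tr(a^3)  (reduce the b square) = x^2*y*z - x^3 - x*y^2 - y*z + 3*x
tr(a^2 b^2) = tr(b) tr(a^2 b) - tr(a^2)  (reduce the b square) = x*y*z - x^2 - y^2 + 2
tr(a^3 b^2 a) = tr(a) tr(a^2 b^2 a) - tr(a^2 b^2)  (reduce the a square) = x^3*y*z - x^4 - x^2*y^2 - 2*x*y*z + 4*x^2 + y^2 - 2
tr(b a b a) = tr(b a) tr(b a) - tr(1)  (split on b) = z^2 - 2
tr(b a b) = tr(b) tr(a b) - tr(a)  (reduce the b square) = y*z - x
tr(a b a^2 b) = tr(a) tr(b a b a) - tr(b a b)  (reduce the a square) = x*z^2 - y*z - x
tr(b^2 a b a^2) = tr(b) tr(a b a^2 b) - tr(a b a^2)  (reduce the b square) = x*y*z^2 - x^2*z - y^2*z + z
tr(b^2 a b a) = tr(b) tr(a b a b) - tr(a b a)  (reduce the b square) = y*z^2 - x*z - y
tr(a^3 b^2 a b) = tr(a) tr(b^2 a b a^2) - tr(b^2 a b a)  (reduce the a square) = x^2*y*z^2 - x^3*z - x*y^2*z - y*z^2 + 2*x*z + y
tr(b^-1 a^3 b^2 a) = tr(a^3 b^2 a) tr(b) - tr(a^3 b^2 a b)  (eliminate b^-1) = x^3*y^2*z - x^4*y - x^2*y^3 - x^2*y*z^2 + x^3*z - x*y^2*z + 4*x^2*y + y^3 + y*z^2 - 2*x*z - 3*y
tr(b^-1 a^3 b^2 a^-1) = tr(b^-1 a^3 b^2) tr(a) - tr(b^-1 a^3 b^2 a)  (eliminate a^-1) = -x^3*y^2*z + x^4*y + x^2*y^3 + x^2*y*z^2 + x*y^2*z - 5*x^2*y - y^3 - y*z^2 + x*z + 3*y
tr(a^-1 b^-2 a^3 b^2) = tr(b^-1 a^3 b^2 a^-1) tr(b) - tr(b^-1 a^3 b^2 a^-1 b)  (eliminate b^-1) = -x^3*y^3*z + x^4*y^2 + x^2*y^4 + x^2*y^2*z^2 + x*y^3*z - 5*x^2*y^2 - y^4 - y^2*z^2 + x^2 + 4*y^2 - 2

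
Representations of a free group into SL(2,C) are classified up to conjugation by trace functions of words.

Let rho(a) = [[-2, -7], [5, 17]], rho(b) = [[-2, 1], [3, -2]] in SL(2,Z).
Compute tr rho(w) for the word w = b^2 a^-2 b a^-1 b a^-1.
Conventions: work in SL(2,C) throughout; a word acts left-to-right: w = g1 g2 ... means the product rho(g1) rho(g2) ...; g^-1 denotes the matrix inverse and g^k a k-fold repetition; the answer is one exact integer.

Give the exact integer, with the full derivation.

rho(b) = [[-2, 1], [3, -2]]
... * rho(b) = [[-2, 1], [3, -2]]  ->  [[7, -4], [-12, 7]]
... * rho(a^-1) = [[17, 7], [-5, -2]]  ->  [[139, 57], [-239, -98]]
... * rho(a^-1) = [[17, 7], [-5, -2]]  ->  [[2078, 859], [-3573, -1477]]
... * rho(b) = [[-2, 1], [3, -2]]  ->  [[-1579, 360], [2715, -619]]
... * rho(a^-1) = [[17, 7], [-5, -2]]  ->  [[-28643, -11773], [49250, 20243]]
... * rho(b) = [[-2, 1], [3, -2]]  ->  [[21967, -5097], [-37771, 8764]]
... * rho(a^-1) = [[17, 7], [-5, -2]]  ->  [[398924, 163963], [-685927, -281925]]
tr = 398924 + -281925 = 116999

116999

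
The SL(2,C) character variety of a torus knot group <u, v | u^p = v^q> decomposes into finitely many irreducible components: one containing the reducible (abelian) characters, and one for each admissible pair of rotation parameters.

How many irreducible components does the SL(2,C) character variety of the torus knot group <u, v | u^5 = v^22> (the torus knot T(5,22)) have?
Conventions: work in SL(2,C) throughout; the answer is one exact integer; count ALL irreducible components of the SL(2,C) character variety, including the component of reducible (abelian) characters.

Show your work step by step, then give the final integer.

43

Gamma = < u, v | u^5 = v^22 > (torus knot T(5,22)); the central element u^5 = v^22 acts as +I or -I in any irreducible SL(2,C) representation.
On an irreducible component, tr(u) is locked at 2*cos(pi*alpha/5) for some alpha in 1..4, and tr(v) at 2*cos(pi*beta/22) for some beta in 1..21.
The two central values (-1)^alpha I and (-1)^beta I must be the same matrix, so alpha and beta share a parity.
count pairs: odd alpha (2 choices) x odd beta (11), plus even alpha (2) x even beta (10): 2*11 + 2*10 = 42.
That is 42 components of irreducible characters, and with the reducible (abelian) component the total is 43.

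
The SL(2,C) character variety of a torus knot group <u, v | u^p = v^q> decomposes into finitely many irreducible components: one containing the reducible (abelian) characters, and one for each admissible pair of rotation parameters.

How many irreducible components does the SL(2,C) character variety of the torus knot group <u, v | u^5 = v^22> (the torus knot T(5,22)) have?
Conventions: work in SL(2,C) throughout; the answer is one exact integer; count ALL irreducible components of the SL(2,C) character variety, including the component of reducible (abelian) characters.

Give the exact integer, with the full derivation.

Gamma = < u, v | u^5 = v^22 > (torus knot T(5,22)); the central element u^5 = v^22 acts as +I or -I in any irreducible SL(2,C) representation.
On an irreducible component, tr(u) is locked at 2*cos(pi*alpha/5) for some alpha in 1..4, and tr(v) at 2*cos(pi*beta/22) for some beta in 1..21.
u^5 = (-1)^alpha I and v^22 = (-1)^beta I must agree, so alpha and beta have equal parity.
Counting: 2 odd alphas x 11 odd betas + 2 even alphas x 10 even betas = 22 + 20 = 42.
components with irreducible characters: 42; plus the single component of reducible (abelian) characters: total 43.

43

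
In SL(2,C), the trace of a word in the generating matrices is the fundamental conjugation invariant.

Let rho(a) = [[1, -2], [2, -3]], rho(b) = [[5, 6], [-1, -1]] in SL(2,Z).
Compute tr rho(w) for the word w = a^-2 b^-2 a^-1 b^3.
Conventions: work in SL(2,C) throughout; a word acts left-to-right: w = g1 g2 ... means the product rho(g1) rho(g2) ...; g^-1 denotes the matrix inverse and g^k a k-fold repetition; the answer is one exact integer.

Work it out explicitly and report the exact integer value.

81038

rho(a^-1) = [[-3, 2], [-2, 1]]
... * rho(a^-1) = [[-3, 2], [-2, 1]]  ->  [[5, -4], [4, -3]]
... * rho(b^-1) = [[-1, -6], [1, 5]]  ->  [[-9, -50], [-7, -39]]
... * rho(b^-1) = [[-1, -6], [1, 5]]  ->  [[-41, -196], [-32, -153]]
... * rho(a^-1) = [[-3, 2], [-2, 1]]  ->  [[515, -278], [402, -217]]
... * rho(b) = [[5, 6], [-1, -1]]  ->  [[2853, 3368], [2227, 2629]]
... * rho(b) = [[5, 6], [-1, -1]]  ->  [[10897, 13750], [8506, 10733]]
... * rho(b) = [[5, 6], [-1, -1]]  ->  [[40735, 51632], [31797, 40303]]
tr = 40735 + 40303 = 81038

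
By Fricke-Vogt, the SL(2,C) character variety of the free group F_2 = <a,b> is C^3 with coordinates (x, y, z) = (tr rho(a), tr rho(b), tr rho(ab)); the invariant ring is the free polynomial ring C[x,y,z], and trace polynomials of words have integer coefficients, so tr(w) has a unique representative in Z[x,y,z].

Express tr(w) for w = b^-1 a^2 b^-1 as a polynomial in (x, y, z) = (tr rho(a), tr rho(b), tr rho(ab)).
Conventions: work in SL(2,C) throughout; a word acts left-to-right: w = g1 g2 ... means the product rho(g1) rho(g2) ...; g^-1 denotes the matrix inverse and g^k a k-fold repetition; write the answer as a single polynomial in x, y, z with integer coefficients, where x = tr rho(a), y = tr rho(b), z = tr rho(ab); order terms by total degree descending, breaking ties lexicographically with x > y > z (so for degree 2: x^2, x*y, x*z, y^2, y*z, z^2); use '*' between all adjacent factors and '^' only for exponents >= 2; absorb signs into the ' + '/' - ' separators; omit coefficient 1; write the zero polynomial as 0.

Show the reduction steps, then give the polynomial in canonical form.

x^2*y^2 - x*y*z - x^2 - y^2 + 2

tr(a^2) = tr(a)*tr(a) - tr(1)  (reduce the a square) = x^2 - 2
tr(a^2 b) = tr(a)*tr(b a) - tr(b)  (reduce the a square) = x*z - y
tr(b^-1 a^2) = tr(a^2)*tr(b) - tr(a^2 b)  (eliminate b^-1) = x^2*y - x*z - y
tr(b^-1 a^2 b^-1) = tr(b^-1 a^2)*tr(b) - tr(b^-1 a^2 b)  (eliminate b^-1) = x^2*y^2 - x*y*z - x^2 - y^2 + 2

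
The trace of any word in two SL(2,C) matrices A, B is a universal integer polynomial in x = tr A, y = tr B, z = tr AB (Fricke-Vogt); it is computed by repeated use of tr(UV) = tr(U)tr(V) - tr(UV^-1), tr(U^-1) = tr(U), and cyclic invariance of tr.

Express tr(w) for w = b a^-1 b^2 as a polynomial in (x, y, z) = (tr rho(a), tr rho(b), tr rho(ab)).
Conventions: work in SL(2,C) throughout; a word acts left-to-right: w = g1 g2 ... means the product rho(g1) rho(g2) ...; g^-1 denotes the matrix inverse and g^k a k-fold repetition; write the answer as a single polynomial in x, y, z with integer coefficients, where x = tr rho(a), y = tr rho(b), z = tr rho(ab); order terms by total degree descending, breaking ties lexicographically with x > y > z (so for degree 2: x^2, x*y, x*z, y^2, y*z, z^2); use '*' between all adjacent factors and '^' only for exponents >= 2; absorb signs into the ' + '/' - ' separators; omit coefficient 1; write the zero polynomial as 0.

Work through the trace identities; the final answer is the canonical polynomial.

use: trace(b^2) = trace(b) trace(b) - trace(1)  (reduce the b square) = y^2 - 2
trace(b^3) = trace(b) trace(b^2) - trace(b)  (reduce the b square) = y^3 - 3*y
use: trace(a b^2) = trace(b) trace(a b) - trace(a)  (reduce the b square) = y*z - x
trace(b^3 a) = trace(b) trace(a b^2) - trace(a b)  (reduce the b square) = y^2*z - x*y - z
use: trace(b a^-1 b^2) = trace(b^3) trace(a) - trace(b^3 a)  (eliminate a^-1) = x*y^3 - y^2*z - 2*x*y + z

x*y^3 - y^2*z - 2*x*y + z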